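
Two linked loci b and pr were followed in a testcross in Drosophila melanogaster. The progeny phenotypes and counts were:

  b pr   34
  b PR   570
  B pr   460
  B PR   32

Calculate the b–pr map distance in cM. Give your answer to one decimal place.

6.0 cM

The two most frequent classes, B pr (460) and b PR (570), are the parental types, so the F1 was B pr / b PR.
The recombinant classes are B PR and b pr: 32 + 34 = 66.
Recombination frequency = 66/1096 = 0.0602 ≈ 6.0%, i.e. 6.0 cM.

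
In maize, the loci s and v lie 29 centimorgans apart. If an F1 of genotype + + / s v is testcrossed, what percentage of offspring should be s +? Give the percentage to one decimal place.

14.5%

A map distance of 29 centimorgans corresponds to a recombination frequency of 0.290.
The F1 is + + / s v, so s + is a recombinant gamete class with expected frequency r/2 = 0.290/2 = 0.1450.
That is 0.1450 = 14.5% of the progeny.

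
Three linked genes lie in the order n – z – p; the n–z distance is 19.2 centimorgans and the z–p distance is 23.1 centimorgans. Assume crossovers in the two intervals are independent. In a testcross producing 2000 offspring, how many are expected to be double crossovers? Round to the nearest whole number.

Map distances give recombination frequencies of 0.192 and 0.231 for the two intervals.
With no interference, expected double-crossover frequency = 0.192 × 0.231 = 0.04435.
Expected number = 0.04435 × 2000 = 88.70 ≈ 89.

89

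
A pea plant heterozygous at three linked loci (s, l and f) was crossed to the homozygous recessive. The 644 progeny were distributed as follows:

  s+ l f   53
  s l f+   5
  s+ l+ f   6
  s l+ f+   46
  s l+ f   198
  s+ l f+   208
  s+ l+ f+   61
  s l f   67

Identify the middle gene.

s

The two most frequent reciprocal classes, s+ l f+ and s l+ f, are the parental types, so the F1 was s+ l f+ / s l+ f.
The two rarest classes, s l f+ and s+ l+ f, are the double crossovers. Comparing them with the parentals, only the s allele has switched, so s is the middle locus and the order is f – s – l.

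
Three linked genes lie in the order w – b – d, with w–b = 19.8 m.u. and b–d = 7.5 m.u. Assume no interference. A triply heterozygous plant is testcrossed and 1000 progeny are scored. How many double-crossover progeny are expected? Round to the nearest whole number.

Map distances give recombination frequencies of 0.198 and 0.075 for the two intervals.
With no interference, expected double-crossover frequency = 0.198 × 0.075 = 0.01485.
Expected number = 0.01485 × 1000 = 14.85 ≈ 15.

15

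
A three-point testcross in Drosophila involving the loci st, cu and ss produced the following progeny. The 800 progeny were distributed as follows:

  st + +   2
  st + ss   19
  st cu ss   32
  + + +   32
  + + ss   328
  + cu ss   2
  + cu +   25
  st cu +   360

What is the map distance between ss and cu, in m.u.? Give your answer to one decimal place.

8.5 m.u.

The two most frequent reciprocal classes, + + ss and st cu +, are the parental types, so the F1 was + + ss / st cu +.
The two rarest classes, + cu ss and st + +, are the double crossovers. Comparing them with the parentals, only the cu allele has switched, so cu is the middle locus and the order is st – cu – ss.
Crossovers in the cu–ss interval produce the single-crossover classes + + + and st cu ss (32 + 32 = 64) plus the double crossovers (4).
RF(cu–ss) = (64 + 4) / 800 = 68/800 = 0.0850 → 8.5 m.u.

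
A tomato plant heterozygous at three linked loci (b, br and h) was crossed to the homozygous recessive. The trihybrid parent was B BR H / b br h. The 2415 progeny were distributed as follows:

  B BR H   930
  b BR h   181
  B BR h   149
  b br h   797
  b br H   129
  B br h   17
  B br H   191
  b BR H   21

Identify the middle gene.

b

The two rarest classes, b BR H and B br h, are the double crossovers. Comparing them with the parentals, only the b allele has switched, so b is the middle locus and the order is br – b – h.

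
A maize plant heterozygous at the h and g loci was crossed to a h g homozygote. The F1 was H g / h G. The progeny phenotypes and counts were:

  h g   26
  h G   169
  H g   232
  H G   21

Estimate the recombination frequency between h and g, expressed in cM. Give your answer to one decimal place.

10.5 cM

The recombinant classes are H G and h g: 21 + 26 = 47.
Recombination frequency = 47/448 = 0.1049 ≈ 10.5%, i.e. 10.5 cM.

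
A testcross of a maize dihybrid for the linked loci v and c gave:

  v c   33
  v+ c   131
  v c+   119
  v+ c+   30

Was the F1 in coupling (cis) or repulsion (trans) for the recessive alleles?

trans

The two most frequent classes are v+ c (131) and v c+ (119); these are the parental (non-recombinant) types.
So the F1 carried v+ c on one chromosome and v c+ on the other — the recessive alleles are on opposite chromosomes (trans / repulsion).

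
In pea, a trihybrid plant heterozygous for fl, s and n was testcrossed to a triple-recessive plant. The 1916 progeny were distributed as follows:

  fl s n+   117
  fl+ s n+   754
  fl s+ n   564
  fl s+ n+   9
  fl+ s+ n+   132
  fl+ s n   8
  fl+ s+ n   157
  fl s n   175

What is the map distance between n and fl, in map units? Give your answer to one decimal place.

The two most frequent reciprocal classes, fl+ s n+ and fl s+ n, are the parental types, so the F1 was fl+ s n+ / fl s+ n.
The two rarest classes, fl+ s n and fl s+ n+, are the double crossovers. Comparing them with the parentals, only the n allele has switched, so n is the middle locus and the order is fl – n – s.
Crossovers in the fl–n interval produce the single-crossover classes fl s n+ and fl+ s+ n (117 + 157 = 274) plus the double crossovers (17).
RF(fl–n) = (274 + 17) / 1916 = 291/1916 = 0.1519 → 15.2 map units.

15.2 map units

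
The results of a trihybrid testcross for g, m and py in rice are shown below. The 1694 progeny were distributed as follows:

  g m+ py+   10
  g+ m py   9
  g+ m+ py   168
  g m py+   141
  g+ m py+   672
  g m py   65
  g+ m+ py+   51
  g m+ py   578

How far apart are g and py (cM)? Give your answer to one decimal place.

The two most frequent reciprocal classes, g m+ py and g+ m py+, are the parental types, so the F1 was g m+ py / g+ m py+.
The two rarest classes, g m+ py+ and g+ m py, are the double crossovers. Comparing them with the parentals, only the py allele has switched, so py is the middle locus and the order is g – py – m.
Crossovers in the g–py interval produce the single-crossover classes g+ m+ py and g m py+ (168 + 141 = 309) plus the double crossovers (19).
RF(g–py) = (309 + 19) / 1694 = 328/1694 = 0.1936 → 19.4 cM.

19.4 cM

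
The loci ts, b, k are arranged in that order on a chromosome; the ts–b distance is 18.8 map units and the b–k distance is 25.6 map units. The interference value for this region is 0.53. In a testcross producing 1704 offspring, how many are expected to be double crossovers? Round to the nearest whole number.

39

Map distances give recombination frequencies of 0.188 and 0.256 for the two intervals.
With interference 0.53 (so coincidence = 0.47), expected double-crossover frequency = 0.188 × 0.256 × 0.47 = 0.02262.
Expected number = 0.02262 × 1704 = 38.54 ≈ 39.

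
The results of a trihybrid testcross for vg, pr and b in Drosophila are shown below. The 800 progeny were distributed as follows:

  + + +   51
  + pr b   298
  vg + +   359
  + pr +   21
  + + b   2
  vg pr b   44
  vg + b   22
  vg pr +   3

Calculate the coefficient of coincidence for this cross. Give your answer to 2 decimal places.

The two most frequent reciprocal classes, vg + + and + pr b, are the parental types, so the F1 was vg + + / + pr b.
The two rarest classes, vg pr + and + + b, are the double crossovers. Comparing them with the parentals, only the pr allele has switched, so pr is the middle locus and the order is b – pr – vg.
b–pr: (43 + 5)/800 = 0.0600; pr–vg: (95 + 5)/800 = 0.1250.
Expected DCO frequency = 0.0600 × 0.1250 ≈ 0.00750; observed = 5/800 ≈ 0.00625.
Coefficient of coincidence = 0.00625/0.00750 ≈ 0.83.

0.83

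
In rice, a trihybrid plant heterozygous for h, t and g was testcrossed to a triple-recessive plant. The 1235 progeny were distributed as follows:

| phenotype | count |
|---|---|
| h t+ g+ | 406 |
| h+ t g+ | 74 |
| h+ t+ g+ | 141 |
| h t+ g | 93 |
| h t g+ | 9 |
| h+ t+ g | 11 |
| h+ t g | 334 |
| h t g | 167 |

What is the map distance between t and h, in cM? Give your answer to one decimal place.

26.6 cM

The two most frequent reciprocal classes, h+ t g and h t+ g+, are the parental types, so the F1 was h+ t g / h t+ g+.
The two rarest classes, h+ t+ g and h t g+, are the double crossovers. Comparing them with the parentals, only the t allele has switched, so t is the middle locus and the order is h – t – g.
Crossovers in the h–t interval produce the single-crossover classes h t g and h+ t+ g+ (167 + 141 = 308) plus the double crossovers (20).
RF(h–t) = (308 + 20) / 1235 = 328/1235 = 0.2656 → 26.6 cM.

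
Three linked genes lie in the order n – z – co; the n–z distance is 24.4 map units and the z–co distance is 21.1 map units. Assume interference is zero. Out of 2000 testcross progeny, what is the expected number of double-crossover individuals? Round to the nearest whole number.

Map distances give recombination frequencies of 0.244 and 0.211 for the two intervals.
With no interference, expected double-crossover frequency = 0.244 × 0.211 = 0.05148.
Expected number = 0.05148 × 2000 = 102.97 ≈ 103.

103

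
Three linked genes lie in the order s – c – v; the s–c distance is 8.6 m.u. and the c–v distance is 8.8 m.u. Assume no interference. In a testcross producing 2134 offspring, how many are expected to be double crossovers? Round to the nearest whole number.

Map distances give recombination frequencies of 0.086 and 0.088 for the two intervals.
With no interference, expected double-crossover frequency = 0.086 × 0.088 = 0.00757.
Expected number = 0.00757 × 2134 = 16.15 ≈ 16.

16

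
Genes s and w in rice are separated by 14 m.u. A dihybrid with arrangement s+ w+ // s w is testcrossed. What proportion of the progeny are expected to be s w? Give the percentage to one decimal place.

43.0%

A map distance of 14 m.u. corresponds to a recombination frequency of 0.140.
The F1 is s+ w+ / s w, so s w is a parental gamete class with expected frequency (1 − r)/2 = 0.860/2 = 0.4300.
That is 0.4300 = 43.0% of the progeny.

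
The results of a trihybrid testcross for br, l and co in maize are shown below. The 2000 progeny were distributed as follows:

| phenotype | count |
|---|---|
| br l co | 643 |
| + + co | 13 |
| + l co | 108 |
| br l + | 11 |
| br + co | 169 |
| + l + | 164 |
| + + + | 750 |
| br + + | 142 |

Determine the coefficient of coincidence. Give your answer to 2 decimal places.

0.49

The two most frequent reciprocal classes, + + + and br l co, are the parental types, so the F1 was + + + / br l co.
The two rarest classes, + + co and br l +, are the double crossovers. Comparing them with the parentals, only the co allele has switched, so co is the middle locus and the order is br – co – l.
br–co: (250 + 24)/2000 = 0.1370; co–l: (333 + 24)/2000 = 0.1785.
Expected DCO frequency = 0.1370 × 0.1785 ≈ 0.02445; observed = 24/2000 ≈ 0.01200.
Coefficient of coincidence = 0.01200/0.02445 ≈ 0.49.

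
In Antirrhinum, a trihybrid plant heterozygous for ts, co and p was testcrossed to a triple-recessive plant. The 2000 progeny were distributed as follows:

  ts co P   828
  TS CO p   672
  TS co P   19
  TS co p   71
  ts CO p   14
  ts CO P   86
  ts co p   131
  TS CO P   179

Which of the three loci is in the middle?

The two most frequent reciprocal classes, TS CO p and ts co P, are the parental types, so the F1 was TS CO p / ts co P.
The two rarest classes, ts CO p and TS co P, are the double crossovers. Comparing them with the parentals, only the ts allele has switched, so ts is the middle locus and the order is p – ts – co.

ts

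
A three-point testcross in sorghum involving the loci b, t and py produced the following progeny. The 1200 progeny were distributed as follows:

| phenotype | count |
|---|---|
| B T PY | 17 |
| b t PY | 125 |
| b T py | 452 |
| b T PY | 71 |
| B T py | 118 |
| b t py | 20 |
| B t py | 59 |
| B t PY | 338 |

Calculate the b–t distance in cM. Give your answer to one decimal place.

23.3 cM

The two most frequent reciprocal classes, B t PY and b T py, are the parental types, so the F1 was B t PY / b T py.
The two rarest classes, B T PY and b t py, are the double crossovers. Comparing them with the parentals, only the t allele has switched, so t is the middle locus and the order is py – t – b.
Crossovers in the t–b interval produce the single-crossover classes b t PY and B T py (125 + 118 = 243) plus the double crossovers (37).
RF(t–b) = (243 + 37) / 1200 = 280/1200 = 0.2333 → 23.3 cM.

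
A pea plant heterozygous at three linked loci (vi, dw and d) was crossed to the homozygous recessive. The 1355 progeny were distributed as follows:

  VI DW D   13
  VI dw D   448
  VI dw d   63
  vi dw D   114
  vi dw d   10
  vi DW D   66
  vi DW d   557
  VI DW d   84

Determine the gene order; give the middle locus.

dw

The two most frequent reciprocal classes, VI dw D and vi DW d, are the parental types, so the F1 was VI dw D / vi DW d.
The two rarest classes, VI DW D and vi dw d, are the double crossovers. Comparing them with the parentals, only the dw allele has switched, so dw is the middle locus and the order is d – dw – vi.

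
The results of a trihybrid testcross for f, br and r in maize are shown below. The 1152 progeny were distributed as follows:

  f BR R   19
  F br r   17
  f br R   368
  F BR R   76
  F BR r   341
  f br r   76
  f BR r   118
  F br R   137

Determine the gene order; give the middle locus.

The two most frequent reciprocal classes, F BR r and f br R, are the parental types, so the F1 was F BR r / f br R.
The two rarest classes, F br r and f BR R, are the double crossovers. Comparing them with the parentals, only the br allele has switched, so br is the middle locus and the order is r – br – f.

br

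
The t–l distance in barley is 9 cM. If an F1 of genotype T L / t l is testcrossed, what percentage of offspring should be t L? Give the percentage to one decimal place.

4.5%

A map distance of 9 cM corresponds to a recombination frequency of 0.090.
The F1 is T L / t l, so t L is a recombinant gamete class with expected frequency r/2 = 0.090/2 = 0.0450.
That is 0.0450 = 4.5% of the progeny.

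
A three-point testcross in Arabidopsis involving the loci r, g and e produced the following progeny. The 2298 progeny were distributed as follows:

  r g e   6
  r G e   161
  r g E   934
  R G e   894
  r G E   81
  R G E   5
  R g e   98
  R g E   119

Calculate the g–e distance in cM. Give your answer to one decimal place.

8.3 cM

The two most frequent reciprocal classes, r g E and R G e, are the parental types, so the F1 was r g E / R G e.
The two rarest classes, r g e and R G E, are the double crossovers. Comparing them with the parentals, only the e allele has switched, so e is the middle locus and the order is g – e – r.
Crossovers in the g–e interval produce the single-crossover classes r G E and R g e (81 + 98 = 179) plus the double crossovers (11).
RF(g–e) = (179 + 11) / 2298 = 190/2298 = 0.0827 → 8.3 cM.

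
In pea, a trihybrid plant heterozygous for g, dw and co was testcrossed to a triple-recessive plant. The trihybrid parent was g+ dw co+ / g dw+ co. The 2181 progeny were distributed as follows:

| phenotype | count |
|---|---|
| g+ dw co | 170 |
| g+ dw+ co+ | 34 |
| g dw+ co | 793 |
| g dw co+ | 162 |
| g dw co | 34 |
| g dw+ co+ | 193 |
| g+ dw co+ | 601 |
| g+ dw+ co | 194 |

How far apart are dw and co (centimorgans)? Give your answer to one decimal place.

The two rarest classes, g+ dw+ co+ and g dw co, are the double crossovers. Comparing them with the parentals, only the dw allele has switched, so dw is the middle locus and the order is g – dw – co.
Crossovers in the dw–co interval produce the single-crossover classes g+ dw co and g dw+ co+ (170 + 193 = 363) plus the double crossovers (68).
RF(dw–co) = (363 + 68) / 2181 = 431/2181 = 0.1976 → 19.8 centimorgans.

19.8 centimorgans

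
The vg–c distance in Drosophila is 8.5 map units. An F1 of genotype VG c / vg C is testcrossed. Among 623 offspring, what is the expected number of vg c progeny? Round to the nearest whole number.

26

A map distance of 8.5 map units corresponds to a recombination frequency of 0.085.
The F1 is VG c / vg C, so vg c is a recombinant gamete class with expected frequency r/2 = 0.085/2 = 0.0425.
Expected number = 0.0425 × 623 = 26.48 ≈ 26.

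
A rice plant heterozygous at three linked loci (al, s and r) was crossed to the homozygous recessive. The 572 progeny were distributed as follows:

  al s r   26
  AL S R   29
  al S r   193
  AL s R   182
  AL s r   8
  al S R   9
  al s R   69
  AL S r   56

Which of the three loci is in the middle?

The two most frequent reciprocal classes, al S r and AL s R, are the parental types, so the F1 was al S r / AL s R.
The two rarest classes, al S R and AL s r, are the double crossovers. Comparing them with the parentals, only the r allele has switched, so r is the middle locus and the order is al – r – s.

r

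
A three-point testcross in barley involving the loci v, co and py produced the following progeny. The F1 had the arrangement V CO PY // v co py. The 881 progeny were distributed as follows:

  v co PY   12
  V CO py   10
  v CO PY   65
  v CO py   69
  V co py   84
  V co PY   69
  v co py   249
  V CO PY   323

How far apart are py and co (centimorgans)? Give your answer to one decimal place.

18.2 centimorgans

The two rarest classes, V CO py and v co PY, are the double crossovers. Comparing them with the parentals, only the py allele has switched, so py is the middle locus and the order is co – py – v.
Crossovers in the co–py interval produce the single-crossover classes V co PY and v CO py (69 + 69 = 138) plus the double crossovers (22).
RF(co–py) = (138 + 22) / 881 = 160/881 = 0.1816 → 18.2 centimorgans.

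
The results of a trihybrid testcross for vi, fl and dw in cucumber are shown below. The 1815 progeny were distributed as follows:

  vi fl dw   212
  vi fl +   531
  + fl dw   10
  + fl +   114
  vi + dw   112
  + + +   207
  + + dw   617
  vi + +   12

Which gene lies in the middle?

The two most frequent reciprocal classes, vi fl + and + + dw, are the parental types, so the F1 was vi fl + / + + dw.
The two rarest classes, vi + + and + fl dw, are the double crossovers. Comparing them with the parentals, only the fl allele has switched, so fl is the middle locus and the order is dw – fl – vi.

fl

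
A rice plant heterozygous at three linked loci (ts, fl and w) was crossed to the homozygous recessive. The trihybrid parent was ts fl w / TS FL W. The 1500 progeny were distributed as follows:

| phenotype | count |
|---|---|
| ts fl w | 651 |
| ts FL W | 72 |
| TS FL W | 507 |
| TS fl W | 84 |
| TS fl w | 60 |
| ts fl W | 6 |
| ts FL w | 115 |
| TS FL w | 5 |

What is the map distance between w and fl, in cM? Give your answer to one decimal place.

14.0 cM

The two rarest classes, ts fl W and TS FL w, are the double crossovers. Comparing them with the parentals, only the w allele has switched, so w is the middle locus and the order is fl – w – ts.
Crossovers in the fl–w interval produce the single-crossover classes ts FL w and TS fl W (115 + 84 = 199) plus the double crossovers (11).
RF(fl–w) = (199 + 11) / 1500 = 210/1500 = 0.1400 → 14.0 cM.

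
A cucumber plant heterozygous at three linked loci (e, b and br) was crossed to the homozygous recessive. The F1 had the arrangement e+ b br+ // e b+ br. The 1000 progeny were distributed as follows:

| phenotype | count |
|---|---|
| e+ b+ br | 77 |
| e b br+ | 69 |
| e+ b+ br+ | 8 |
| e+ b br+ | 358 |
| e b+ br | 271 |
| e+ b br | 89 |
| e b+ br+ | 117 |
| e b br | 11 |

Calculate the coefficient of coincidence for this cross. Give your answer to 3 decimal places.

The two rarest classes, e+ b+ br+ and e b br, are the double crossovers. Comparing them with the parentals, only the b allele has switched, so b is the middle locus and the order is e – b – br.
e–b: (146 + 19)/1000 = 0.1650; b–br: (206 + 19)/1000 = 0.2250.
Expected DCO frequency = 0.1650 × 0.2250 ≈ 0.03713; observed = 19/1000 ≈ 0.01900.
Coefficient of coincidence = 0.01900/0.03713 ≈ 0.512.

0.512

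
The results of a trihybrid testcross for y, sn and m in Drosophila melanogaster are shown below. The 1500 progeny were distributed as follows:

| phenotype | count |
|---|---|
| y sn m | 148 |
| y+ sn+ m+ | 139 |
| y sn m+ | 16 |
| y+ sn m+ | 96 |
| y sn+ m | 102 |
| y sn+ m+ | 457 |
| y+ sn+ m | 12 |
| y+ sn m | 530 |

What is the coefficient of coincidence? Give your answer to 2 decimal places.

The two most frequent reciprocal classes, y+ sn m and y sn+ m+, are the parental types, so the F1 was y+ sn m / y sn+ m+.
The two rarest classes, y+ sn+ m and y sn m+, are the double crossovers. Comparing them with the parentals, only the sn allele has switched, so sn is the middle locus and the order is m – sn – y.
m–sn: (198 + 28)/1500 = 0.1507; sn–y: (287 + 28)/1500 = 0.2100.
Expected DCO frequency = 0.1507 × 0.2100 ≈ 0.03165; observed = 28/1500 ≈ 0.01867.
Coefficient of coincidence = 0.01867/0.03165 ≈ 0.59.

0.59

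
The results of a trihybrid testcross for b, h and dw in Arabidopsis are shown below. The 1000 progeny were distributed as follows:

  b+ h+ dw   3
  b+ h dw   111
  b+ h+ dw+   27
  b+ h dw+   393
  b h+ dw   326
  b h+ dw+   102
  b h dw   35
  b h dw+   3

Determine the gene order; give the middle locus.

b

The two most frequent reciprocal classes, b+ h dw+ and b h+ dw, are the parental types, so the F1 was b+ h dw+ / b h+ dw.
The two rarest classes, b h dw+ and b+ h+ dw, are the double crossovers. Comparing them with the parentals, only the b allele has switched, so b is the middle locus and the order is dw – b – h.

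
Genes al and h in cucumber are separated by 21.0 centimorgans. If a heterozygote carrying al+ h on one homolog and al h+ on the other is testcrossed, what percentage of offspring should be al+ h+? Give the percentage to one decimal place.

10.5%

A map distance of 21.0 centimorgans corresponds to a recombination frequency of 0.210.
The F1 is al+ h / al h+, so al+ h+ is a recombinant gamete class with expected frequency r/2 = 0.210/2 = 0.1050.
That is 0.1050 = 10.5% of the progeny.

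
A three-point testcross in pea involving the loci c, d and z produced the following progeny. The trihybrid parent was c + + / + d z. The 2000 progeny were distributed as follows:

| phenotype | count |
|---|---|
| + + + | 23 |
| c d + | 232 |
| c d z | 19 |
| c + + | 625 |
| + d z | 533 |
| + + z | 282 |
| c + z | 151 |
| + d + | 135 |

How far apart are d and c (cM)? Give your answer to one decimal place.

The two rarest classes, + + + and c d z, are the double crossovers. Comparing them with the parentals, only the c allele has switched, so c is the middle locus and the order is z – c – d.
Crossovers in the c–d interval produce the single-crossover classes c d + and + + z (232 + 282 = 514) plus the double crossovers (42).
RF(c–d) = (514 + 42) / 2000 = 556/2000 = 0.2780 → 27.8 cM.

27.8 cM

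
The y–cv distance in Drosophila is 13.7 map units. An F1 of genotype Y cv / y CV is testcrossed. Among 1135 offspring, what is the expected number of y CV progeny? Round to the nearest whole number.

A map distance of 13.7 map units corresponds to a recombination frequency of 0.137.
The F1 is Y cv / y CV, so y CV is a parental gamete class with expected frequency (1 − r)/2 = 0.863/2 = 0.4315.
Expected number = 0.4315 × 1135 = 489.75 ≈ 490.

490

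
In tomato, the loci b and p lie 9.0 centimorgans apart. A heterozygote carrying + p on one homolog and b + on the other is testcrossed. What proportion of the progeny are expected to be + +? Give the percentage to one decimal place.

4.5%

A map distance of 9.0 centimorgans corresponds to a recombination frequency of 0.090.
The F1 is + p / b +, so + + is a recombinant gamete class with expected frequency r/2 = 0.090/2 = 0.0450.
That is 0.0450 = 4.5% of the progeny.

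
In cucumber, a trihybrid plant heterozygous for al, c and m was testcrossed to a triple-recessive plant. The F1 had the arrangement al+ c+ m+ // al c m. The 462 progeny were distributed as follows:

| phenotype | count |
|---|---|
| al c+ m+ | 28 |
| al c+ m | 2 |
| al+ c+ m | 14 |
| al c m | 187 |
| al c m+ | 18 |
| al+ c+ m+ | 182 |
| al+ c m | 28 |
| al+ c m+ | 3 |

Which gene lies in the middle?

c

The two rarest classes, al+ c m+ and al c+ m, are the double crossovers. Comparing them with the parentals, only the c allele has switched, so c is the middle locus and the order is m – c – al.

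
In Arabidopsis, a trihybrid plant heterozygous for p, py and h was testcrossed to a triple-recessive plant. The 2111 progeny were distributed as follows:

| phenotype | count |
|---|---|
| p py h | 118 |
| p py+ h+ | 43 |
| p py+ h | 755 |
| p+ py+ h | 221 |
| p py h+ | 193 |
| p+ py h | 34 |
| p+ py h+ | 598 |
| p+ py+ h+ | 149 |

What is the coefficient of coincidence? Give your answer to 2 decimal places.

The two most frequent reciprocal classes, p py+ h and p+ py h+, are the parental types, so the F1 was p py+ h / p+ py h+.
The two rarest classes, p py+ h+ and p+ py h, are the double crossovers. Comparing them with the parentals, only the h allele has switched, so h is the middle locus and the order is py – h – p.
py–h: (267 + 77)/2111 = 0.1630; h–p: (414 + 77)/2111 = 0.2326.
Expected DCO frequency = 0.1630 × 0.2326 ≈ 0.03791; observed = 77/2111 ≈ 0.03648.
Coefficient of coincidence = 0.03648/0.03791 ≈ 0.96.

0.96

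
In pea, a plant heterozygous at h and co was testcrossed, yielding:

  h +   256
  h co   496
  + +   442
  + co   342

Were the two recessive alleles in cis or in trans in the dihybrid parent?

cis

The two most frequent classes are + + (442) and h co (496); these are the parental (non-recombinant) types.
So the F1 carried + + on one chromosome and h co on the other — the recessive alleles are on the same chromosome (cis / coupling).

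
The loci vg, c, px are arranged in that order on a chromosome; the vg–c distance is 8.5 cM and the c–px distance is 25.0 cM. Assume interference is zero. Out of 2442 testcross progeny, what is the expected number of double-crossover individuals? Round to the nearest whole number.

Map distances give recombination frequencies of 0.085 and 0.250 for the two intervals.
With no interference, expected double-crossover frequency = 0.085 × 0.250 = 0.02125.
Expected number = 0.02125 × 2442 = 51.89 ≈ 52.

52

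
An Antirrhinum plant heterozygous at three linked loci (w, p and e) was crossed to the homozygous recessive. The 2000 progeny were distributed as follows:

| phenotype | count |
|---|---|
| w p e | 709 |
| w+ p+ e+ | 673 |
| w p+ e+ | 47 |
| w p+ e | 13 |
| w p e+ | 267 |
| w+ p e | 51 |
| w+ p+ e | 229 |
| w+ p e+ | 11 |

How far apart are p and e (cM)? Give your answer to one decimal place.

The two most frequent reciprocal classes, w+ p+ e+ and w p e, are the parental types, so the F1 was w+ p+ e+ / w p e.
The two rarest classes, w+ p e+ and w p+ e, are the double crossovers. Comparing them with the parentals, only the p allele has switched, so p is the middle locus and the order is e – p – w.
Crossovers in the e–p interval produce the single-crossover classes w+ p+ e and w p e+ (229 + 267 = 496) plus the double crossovers (24).
RF(e–p) = (496 + 24) / 2000 = 520/2000 = 0.2600 → 26.0 cM.

26.0 cM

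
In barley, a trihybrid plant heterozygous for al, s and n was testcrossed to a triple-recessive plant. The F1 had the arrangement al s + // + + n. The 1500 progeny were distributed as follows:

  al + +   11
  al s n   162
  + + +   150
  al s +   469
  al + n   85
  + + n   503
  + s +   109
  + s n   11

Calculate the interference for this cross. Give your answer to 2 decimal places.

0.54

The two rarest classes, al + + and + s n, are the double crossovers. Comparing them with the parentals, only the s allele has switched, so s is the middle locus and the order is al – s – n.
al–s: (194 + 22)/1500 = 0.1440; s–n: (312 + 22)/1500 = 0.2227.
Expected DCO frequency = 0.1440 × 0.2227 ≈ 0.03207; observed = 22/1500 ≈ 0.01467.
Coefficient of coincidence = 0.01467/0.03207 ≈ 0.46; interference = 1 − 0.46 = 0.54.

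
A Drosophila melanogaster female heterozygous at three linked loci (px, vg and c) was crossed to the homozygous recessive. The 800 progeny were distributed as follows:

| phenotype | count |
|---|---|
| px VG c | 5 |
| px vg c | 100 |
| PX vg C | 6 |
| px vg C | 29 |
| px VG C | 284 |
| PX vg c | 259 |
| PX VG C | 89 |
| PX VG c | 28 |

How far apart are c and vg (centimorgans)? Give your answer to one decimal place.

The two most frequent reciprocal classes, px VG C and PX vg c, are the parental types, so the F1 was px VG C / PX vg c.
The two rarest classes, px VG c and PX vg C, are the double crossovers. Comparing them with the parentals, only the c allele has switched, so c is the middle locus and the order is px – c – vg.
Crossovers in the c–vg interval produce the single-crossover classes px vg C and PX VG c (29 + 28 = 57) plus the double crossovers (11).
RF(c–vg) = (57 + 11) / 800 = 68/800 = 0.0850 → 8.5 centimorgans.

8.5 centimorgans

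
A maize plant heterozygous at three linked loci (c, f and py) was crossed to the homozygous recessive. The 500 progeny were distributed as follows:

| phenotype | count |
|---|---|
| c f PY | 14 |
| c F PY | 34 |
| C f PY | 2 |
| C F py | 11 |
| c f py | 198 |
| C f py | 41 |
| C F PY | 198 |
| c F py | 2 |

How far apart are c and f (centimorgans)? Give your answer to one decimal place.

15.8 centimorgans

The two most frequent reciprocal classes, c f py and C F PY, are the parental types, so the F1 was c f py / C F PY.
The two rarest classes, c F py and C f PY, are the double crossovers. Comparing them with the parentals, only the f allele has switched, so f is the middle locus and the order is py – f – c.
Crossovers in the f–c interval produce the single-crossover classes C f py and c F PY (41 + 34 = 75) plus the double crossovers (4).
RF(f–c) = (75 + 4) / 500 = 79/500 = 0.1580 → 15.8 centimorgans.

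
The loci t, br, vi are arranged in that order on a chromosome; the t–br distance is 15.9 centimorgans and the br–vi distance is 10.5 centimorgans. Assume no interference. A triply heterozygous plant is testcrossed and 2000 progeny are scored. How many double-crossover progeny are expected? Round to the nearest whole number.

Map distances give recombination frequencies of 0.159 and 0.105 for the two intervals.
With no interference, expected double-crossover frequency = 0.159 × 0.105 = 0.01669.
Expected number = 0.01669 × 2000 = 33.39 ≈ 33.

33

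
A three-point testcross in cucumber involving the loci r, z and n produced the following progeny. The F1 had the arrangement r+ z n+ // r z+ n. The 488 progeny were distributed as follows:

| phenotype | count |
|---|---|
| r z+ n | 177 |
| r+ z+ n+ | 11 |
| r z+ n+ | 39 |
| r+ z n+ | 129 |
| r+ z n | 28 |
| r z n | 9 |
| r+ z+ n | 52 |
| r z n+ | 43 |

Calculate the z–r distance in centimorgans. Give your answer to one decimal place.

The two rarest classes, r+ z+ n+ and r z n, are the double crossovers. Comparing them with the parentals, only the z allele has switched, so z is the middle locus and the order is r – z – n.
Crossovers in the r–z interval produce the single-crossover classes r z n+ and r+ z+ n (43 + 52 = 95) plus the double crossovers (20).
RF(r–z) = (95 + 20) / 488 = 115/488 = 0.2357 → 23.6 centimorgans.

23.6 centimorgans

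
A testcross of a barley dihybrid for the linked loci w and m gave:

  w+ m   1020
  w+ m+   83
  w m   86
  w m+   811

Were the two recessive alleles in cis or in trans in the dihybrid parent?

The two most frequent classes are w+ m (1020) and w m+ (811); these are the parental (non-recombinant) types.
So the F1 carried w+ m on one chromosome and w m+ on the other — the recessive alleles are on opposite chromosomes (trans / repulsion).

trans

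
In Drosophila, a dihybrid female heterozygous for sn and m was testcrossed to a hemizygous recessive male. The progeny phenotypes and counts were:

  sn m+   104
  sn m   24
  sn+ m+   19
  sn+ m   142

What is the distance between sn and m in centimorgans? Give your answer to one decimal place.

The two most frequent classes, sn+ m (142) and sn m+ (104), are the parental types, so the F1 was sn+ m / sn m+.
The recombinant classes are sn+ m+ and sn m: 19 + 24 = 43.
Recombination frequency = 43/289 = 0.1488 ≈ 14.9%, i.e. 14.9 centimorgans.

14.9 centimorgans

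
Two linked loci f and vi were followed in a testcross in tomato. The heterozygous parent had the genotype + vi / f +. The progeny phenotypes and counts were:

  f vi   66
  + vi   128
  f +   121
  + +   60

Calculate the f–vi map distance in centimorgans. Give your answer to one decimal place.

The recombinant classes are + + and f vi: 60 + 66 = 126.
Recombination frequency = 126/375 = 0.3360 ≈ 33.6%, i.e. 33.6 centimorgans.

33.6 centimorgans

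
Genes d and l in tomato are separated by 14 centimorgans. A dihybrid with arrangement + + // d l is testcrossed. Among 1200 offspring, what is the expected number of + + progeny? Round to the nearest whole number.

516

A map distance of 14 centimorgans corresponds to a recombination frequency of 0.140.
The F1 is + + / d l, so + + is a parental gamete class with expected frequency (1 − r)/2 = 0.860/2 = 0.4300.
Expected number = 0.4300 × 1200 = 516.00 ≈ 516.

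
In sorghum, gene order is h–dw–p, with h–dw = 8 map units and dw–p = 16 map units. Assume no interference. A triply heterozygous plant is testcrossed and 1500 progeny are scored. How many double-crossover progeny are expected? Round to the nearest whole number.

Map distances give recombination frequencies of 0.080 and 0.160 for the two intervals.
With no interference, expected double-crossover frequency = 0.080 × 0.160 = 0.01280.
Expected number = 0.01280 × 1500 = 19.20 ≈ 19.

19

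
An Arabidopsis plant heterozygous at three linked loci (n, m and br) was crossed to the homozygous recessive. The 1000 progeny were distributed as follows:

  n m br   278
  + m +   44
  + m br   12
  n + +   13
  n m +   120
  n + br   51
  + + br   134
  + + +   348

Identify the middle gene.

The two most frequent reciprocal classes, + + + and n m br, are the parental types, so the F1 was + + + / n m br.
The two rarest classes, n + + and + m br, are the double crossovers. Comparing them with the parentals, only the n allele has switched, so n is the middle locus and the order is m – n – br.

n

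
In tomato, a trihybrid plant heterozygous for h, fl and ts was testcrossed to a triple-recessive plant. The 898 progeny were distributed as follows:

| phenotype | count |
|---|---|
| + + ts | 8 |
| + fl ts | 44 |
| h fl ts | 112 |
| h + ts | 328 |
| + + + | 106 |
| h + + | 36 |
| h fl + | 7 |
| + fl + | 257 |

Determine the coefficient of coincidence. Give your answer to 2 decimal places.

0.61

The two most frequent reciprocal classes, + fl + and h + ts, are the parental types, so the F1 was + fl + / h + ts.
The two rarest classes, h fl + and + + ts, are the double crossovers. Comparing them with the parentals, only the h allele has switched, so h is the middle locus and the order is fl – h – ts.
fl–h: (218 + 15)/898 = 0.2595; h–ts: (80 + 15)/898 = 0.1058.
Expected DCO frequency = 0.2595 × 0.1058 ≈ 0.02746; observed = 15/898 ≈ 0.01670.
Coefficient of coincidence = 0.01670/0.02746 ≈ 0.61.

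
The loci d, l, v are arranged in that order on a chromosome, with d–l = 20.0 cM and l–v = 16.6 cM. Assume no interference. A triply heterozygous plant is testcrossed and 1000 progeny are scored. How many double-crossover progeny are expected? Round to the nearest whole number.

Map distances give recombination frequencies of 0.200 and 0.166 for the two intervals.
With no interference, expected double-crossover frequency = 0.200 × 0.166 = 0.03320.
Expected number = 0.03320 × 1000 = 33.20 ≈ 33.

33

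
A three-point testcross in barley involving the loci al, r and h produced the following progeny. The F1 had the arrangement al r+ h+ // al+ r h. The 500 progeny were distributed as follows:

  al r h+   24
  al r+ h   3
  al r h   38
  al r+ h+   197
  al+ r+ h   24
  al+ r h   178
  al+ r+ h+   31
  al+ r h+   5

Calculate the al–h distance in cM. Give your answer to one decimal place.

15.4 cM

The two rarest classes, al r+ h and al+ r h+, are the double crossovers. Comparing them with the parentals, only the h allele has switched, so h is the middle locus and the order is r – h – al.
Crossovers in the h–al interval produce the single-crossover classes al+ r+ h+ and al r h (31 + 38 = 69) plus the double crossovers (8).
RF(h–al) = (69 + 8) / 500 = 77/500 = 0.1540 → 15.4 cM.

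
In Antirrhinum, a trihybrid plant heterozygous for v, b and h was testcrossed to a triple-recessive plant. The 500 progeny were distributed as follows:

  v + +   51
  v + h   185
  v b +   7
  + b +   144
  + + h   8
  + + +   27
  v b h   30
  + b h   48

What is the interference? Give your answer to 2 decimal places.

The two most frequent reciprocal classes, + b + and v + h, are the parental types, so the F1 was + b + / v + h.
The two rarest classes, v b + and + + h, are the double crossovers. Comparing them with the parentals, only the v allele has switched, so v is the middle locus and the order is b – v – h.
b–v: (57 + 15)/500 = 0.1440; v–h: (99 + 15)/500 = 0.2280.
Expected DCO frequency = 0.1440 × 0.2280 ≈ 0.03283; observed = 15/500 ≈ 0.03000.
Coefficient of coincidence = 0.03000/0.03283 ≈ 0.91; interference = 1 − 0.91 = 0.09.

0.09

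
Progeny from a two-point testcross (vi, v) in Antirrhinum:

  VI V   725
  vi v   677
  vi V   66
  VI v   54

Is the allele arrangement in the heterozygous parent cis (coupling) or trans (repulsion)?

cis

The two most frequent classes are VI V (725) and vi v (677); these are the parental (non-recombinant) types.
So the F1 carried VI V on one chromosome and vi v on the other — the recessive alleles are on the same chromosome (cis / coupling).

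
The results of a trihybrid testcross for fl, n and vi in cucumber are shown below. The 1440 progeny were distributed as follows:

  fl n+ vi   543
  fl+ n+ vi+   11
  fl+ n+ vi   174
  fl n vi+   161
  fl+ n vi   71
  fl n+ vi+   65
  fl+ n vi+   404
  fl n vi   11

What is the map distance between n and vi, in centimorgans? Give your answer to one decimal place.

11.0 centimorgans

The two most frequent reciprocal classes, fl+ n vi+ and fl n+ vi, are the parental types, so the F1 was fl+ n vi+ / fl n+ vi.
The two rarest classes, fl+ n+ vi+ and fl n vi, are the double crossovers. Comparing them with the parentals, only the n allele has switched, so n is the middle locus and the order is fl – n – vi.
Crossovers in the n–vi interval produce the single-crossover classes fl+ n vi and fl n+ vi+ (71 + 65 = 136) plus the double crossovers (22).
RF(n–vi) = (136 + 22) / 1440 = 158/1440 = 0.1097 → 11.0 centimorgans.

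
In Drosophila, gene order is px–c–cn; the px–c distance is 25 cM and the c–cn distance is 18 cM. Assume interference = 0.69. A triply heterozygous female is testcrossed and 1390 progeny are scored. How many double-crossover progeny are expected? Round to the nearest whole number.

19

Map distances give recombination frequencies of 0.250 and 0.180 for the two intervals.
With interference 0.69 (so coincidence = 0.31), expected double-crossover frequency = 0.250 × 0.180 × 0.31 = 0.01395.
Expected number = 0.01395 × 1390 = 19.39 ≈ 19.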